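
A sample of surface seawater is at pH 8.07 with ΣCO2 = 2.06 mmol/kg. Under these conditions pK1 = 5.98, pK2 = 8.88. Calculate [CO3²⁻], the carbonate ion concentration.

[CO3²⁻] = 0.274 mmol/kg

α₂ = 1 / (1 + [H⁺]/K2 + [H⁺]²/(K1K2)) = 1 / (1 + 10^+0.81 + 10^-1.28)
   = 1 / (1 + 6.4565 + 0.052481) = 1/7.5090 = 0.1332
[CO3²⁻] = α₂ × DIC = 0.1332 × 2.06 = 0.274 mmol/kg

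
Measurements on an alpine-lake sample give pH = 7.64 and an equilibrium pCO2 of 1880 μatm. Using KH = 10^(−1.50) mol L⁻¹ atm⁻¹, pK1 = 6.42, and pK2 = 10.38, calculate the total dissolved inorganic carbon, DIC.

DIC = 1.05 mmol/L

[CO2*] = KH · pCO2 = 10^(−1.50) × 1880×10^-6 = 5.945×10^-5 mol/L
α₀ = 1/(1 + K1/[H⁺] + K1K2/[H⁺]²) = 1/(1 + 10^+1.22 + 10^-1.52) = 0.05673
DIC = [CO2*]/α₀ = 5.945×10^-5 / 0.05673 = 1.05 mmol/L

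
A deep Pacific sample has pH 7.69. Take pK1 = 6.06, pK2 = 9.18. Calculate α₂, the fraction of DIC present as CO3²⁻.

α₂ = 0.0306

α₂ = 1 / (1 + [H⁺]/K2 + [H⁺]²/(K1K2)) = 1 / (1 + 10^+1.49 + 10^-0.14)
   = 1 / (1 + 30.903 + 0.72444) = 1/32.627 = 0.03065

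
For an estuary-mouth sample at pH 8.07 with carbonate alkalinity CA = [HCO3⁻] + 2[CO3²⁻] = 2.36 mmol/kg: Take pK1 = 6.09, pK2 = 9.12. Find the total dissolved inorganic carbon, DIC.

DIC = 2.20 mmol/kg

CA = [HCO3⁻] + 2[CO3²⁻] = (α₁ + 2α₂)·DIC
At pH 8.07: [H⁺]/K1 = 10^-1.98 = 0.010471, K2/[H⁺] = 10^-1.05 = 0.089125
α₁ = 1/(1 + 0.010471 + 0.089125) = 1/1.0996 = 0.9094; α₂ = α₁·K2/[H⁺] = 0.08105
α₁ + 2α₂ = 1.0715
DIC = CA / (α₁ + 2α₂) = 2.36 / 1.0715 = 2.20 mmol/kg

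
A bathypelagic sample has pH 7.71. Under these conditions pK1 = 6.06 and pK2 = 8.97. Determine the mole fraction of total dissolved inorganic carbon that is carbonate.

α₂ = 1 / (1 + [H⁺]/K2 + [H⁺]²/(K1K2)) = 1 / (1 + 10^+1.26 + 10^-0.39)
   = 1 / (1 + 18.197 + 0.40738) = 1/19.604 = 0.05101

α₂ = 0.0510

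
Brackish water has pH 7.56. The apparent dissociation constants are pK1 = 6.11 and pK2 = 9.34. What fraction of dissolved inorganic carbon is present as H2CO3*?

α₀ = 1 / (1 + K1/[H⁺] + K1K2/[H⁺]²) = 1 / (1 + 10^+1.45 + 10^-0.33)
   = 1 / (1 + 28.184 + 0.46774) = 1/29.652 = 0.03373

α₀ = 0.0337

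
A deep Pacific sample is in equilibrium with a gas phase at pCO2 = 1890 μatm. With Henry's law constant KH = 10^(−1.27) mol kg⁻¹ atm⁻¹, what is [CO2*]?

KH = 10^(−1.27) = 5.370×10^-2 mol kg⁻¹ atm⁻¹
[CO2*] = KH · pCO2 = 5.370×10^-2 × 1890×10^-6 atm = 1.01×10^-4 mol/kg

[CO2*] = 101 μmol/kg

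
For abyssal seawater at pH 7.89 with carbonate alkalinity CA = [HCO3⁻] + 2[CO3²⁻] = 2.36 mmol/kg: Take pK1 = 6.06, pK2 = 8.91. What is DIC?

CA = [HCO3⁻] + 2[CO3²⁻] = (α₁ + 2α₂)·DIC
At pH 7.89: [H⁺]/K1 = 10^-1.83 = 0.014791, K2/[H⁺] = 10^-1.02 = 0.095499
α₁ = 1/(1 + 0.014791 + 0.095499) = 1/1.1103 = 0.9007; α₂ = α₁·K2/[H⁺] = 0.08601
α₁ + 2α₂ = 1.0727
DIC = CA / (α₁ + 2α₂) = 2.36 / 1.0727 = 2.20 mmol/kg

DIC = 2.20 mmol/kg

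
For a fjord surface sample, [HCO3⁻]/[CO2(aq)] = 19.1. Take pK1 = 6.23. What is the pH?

pH = 7.51

From K1 = [H⁺][HCO3⁻]/[CO2(aq)]:  pH = pK1 + log₁₀([HCO3⁻]/[CO2(aq)])
log₁₀(19.1) = +1.281
pH = 6.23 + (+1.281) = 7.51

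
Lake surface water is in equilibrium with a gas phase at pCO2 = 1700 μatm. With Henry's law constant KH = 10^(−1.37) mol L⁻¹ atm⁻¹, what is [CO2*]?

KH = 10^(−1.37) = 4.266×10^-2 mol L⁻¹ atm⁻¹
[CO2*] = KH · pCO2 = 4.266×10^-2 × 1700×10^-6 atm = 7.25×10^-5 mol/L

[CO2*] = 72.5 μmol/L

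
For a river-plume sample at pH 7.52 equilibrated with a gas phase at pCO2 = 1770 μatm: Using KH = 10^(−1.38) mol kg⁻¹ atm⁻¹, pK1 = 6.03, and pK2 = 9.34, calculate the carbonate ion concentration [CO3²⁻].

[CO3²⁻] = 0.0345 mmol/kg

[CO2*] = KH · pCO2 = 10^(−1.38) × 1770×10^-6 = 7.379×10^-5 mol/kg
α₀ = 1/(1 + K1/[H⁺] + K1K2/[H⁺]²) = 1/(1 + 10^+1.49 + 10^-0.33) = 0.03089
DIC = [CO2*]/α₀ = 7.379×10^-5 / 0.03089 = 2.388 mmol/kg
[CO3²⁻] = α₂·DIC; α₂ = 0.01445, so [CO3²⁻] = 0.01445 × 2.388 = 0.0345 mmol/kg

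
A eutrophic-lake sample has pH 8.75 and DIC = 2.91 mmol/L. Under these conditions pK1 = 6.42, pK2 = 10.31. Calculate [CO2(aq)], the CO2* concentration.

[CO2*] = 13.2 μmol/L

α₀ = 1 / (1 + K1/[H⁺] + K1K2/[H⁺]²) = 1 / (1 + 10^+2.33 + 10^+0.77)
   = 1 / (1 + 213.80 + 5.8884) = 1/220.68 = 0.004531
[CO2*] = α₀ × DIC = 0.004531 × 2.91 = 0.0132 mmol/L = 13.2 μmol/L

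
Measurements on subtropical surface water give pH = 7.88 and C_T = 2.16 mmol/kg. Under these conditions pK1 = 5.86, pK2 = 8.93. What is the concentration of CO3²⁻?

[CO3²⁻] = 0.175 mmol/kg

α₂ = 1 / (1 + [H⁺]/K2 + [H⁺]²/(K1K2)) = 1 / (1 + 10^+1.05 + 10^-0.97)
   = 1 / (1 + 11.220 + 0.10715) = 1/12.327 = 0.08112
[CO3²⁻] = α₂ × DIC = 0.08112 × 2.16 = 0.175 mmol/kg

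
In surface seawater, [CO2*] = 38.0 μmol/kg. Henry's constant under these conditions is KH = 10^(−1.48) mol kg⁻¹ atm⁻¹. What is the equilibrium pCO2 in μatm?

pCO2 = 1150 μatm

KH = 10^(−1.48) = 3.311×10^-2 mol kg⁻¹ atm⁻¹
pCO2 = [CO2*]/KH = 38.0×10^-6 / 3.311×10^-2 = 1.15×10^-3 atm = 1150 μatm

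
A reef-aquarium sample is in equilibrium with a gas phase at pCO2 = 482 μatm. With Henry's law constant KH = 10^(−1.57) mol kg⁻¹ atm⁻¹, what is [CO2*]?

[CO2*] = 13.0 μmol/kg

KH = 10^(−1.57) = 2.692×10^-2 mol kg⁻¹ atm⁻¹
[CO2*] = KH · pCO2 = 2.692×10^-2 × 482×10^-6 atm = 1.30×10^-5 mol/kg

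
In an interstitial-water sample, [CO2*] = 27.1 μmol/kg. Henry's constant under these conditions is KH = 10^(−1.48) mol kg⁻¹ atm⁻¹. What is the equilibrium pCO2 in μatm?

pCO2 = 818 μatm

KH = 10^(−1.48) = 3.311×10^-2 mol kg⁻¹ atm⁻¹
pCO2 = [CO2*]/KH = 27.1×10^-6 / 3.311×10^-2 = 8.18×10^-4 atm = 818 μatm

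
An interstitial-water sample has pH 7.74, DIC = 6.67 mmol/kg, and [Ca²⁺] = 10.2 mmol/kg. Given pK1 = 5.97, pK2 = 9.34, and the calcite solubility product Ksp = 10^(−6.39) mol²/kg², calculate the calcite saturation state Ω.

α₂ = 1 / (1 + [H⁺]/K2 + [H⁺]²/(K1K2)) = 1 / (1 + 10^+1.60 + 10^-0.17)
   = 1 / (1 + 39.811 + 0.67608) = 1/41.487 = 0.02410
[CO3²⁻] = α₂ × DIC = 0.02410 × 6.67 = 0.1608 mmol/kg
Ksp = 10^(−6.39) = 4.074×10^-7
Ω = [Ca²⁺][CO3²⁻]/Ksp = (10.2×10^-3)(1.608×10^-4) / 4.074×10^-7 = 4.03

Ω = 4.03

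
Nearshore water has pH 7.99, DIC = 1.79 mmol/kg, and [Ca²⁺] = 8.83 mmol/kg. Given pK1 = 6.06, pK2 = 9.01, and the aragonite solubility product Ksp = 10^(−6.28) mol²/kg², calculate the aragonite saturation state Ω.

Ω = 2.60

α₂ = 1 / (1 + [H⁺]/K2 + [H⁺]²/(K1K2)) = 1 / (1 + 10^+1.02 + 10^-0.91)
   = 1 / (1 + 10.471 + 0.12303) = 1/11.594 = 0.08625
[CO3²⁻] = α₂ × DIC = 0.08625 × 1.79 = 0.1544 mmol/kg
Ksp = 10^(−6.28) = 5.248×10^-7
Ω = [Ca²⁺][CO3²⁻]/Ksp = (8.83×10^-3)(1.544×10^-4) / 5.248×10^-7 = 2.60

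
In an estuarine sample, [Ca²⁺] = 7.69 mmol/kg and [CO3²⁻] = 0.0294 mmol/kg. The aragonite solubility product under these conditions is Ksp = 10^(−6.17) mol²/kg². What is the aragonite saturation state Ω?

Ω = 0.334

Ksp = 10^(−6.17) = 6.761×10^-7
Ω = [Ca²⁺][CO3²⁻]/Ksp = (7.69×10^-3)(0.0294×10^-3) / 6.761×10^-7 = 0.334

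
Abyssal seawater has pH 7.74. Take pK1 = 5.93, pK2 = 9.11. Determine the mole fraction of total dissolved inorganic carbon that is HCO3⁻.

α₁ = 0.945

α₁ = 1 / (1 + [H⁺]/K1 + K2/[H⁺]) = 1 / (1 + 10^-1.81 + 10^-1.37)
   = 1 / (1 + 0.015488 + 0.042658) = 1/1.0581 = 0.9450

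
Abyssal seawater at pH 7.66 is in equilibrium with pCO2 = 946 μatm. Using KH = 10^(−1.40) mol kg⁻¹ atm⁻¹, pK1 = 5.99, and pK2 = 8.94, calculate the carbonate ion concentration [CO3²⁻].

[CO2*] = KH · pCO2 = 10^(−1.40) × 946×10^-6 = 3.766×10^-5 mol/kg
α₀ = 1/(1 + K1/[H⁺] + K1K2/[H⁺]²) = 1/(1 + 10^+1.67 + 10^+0.39) = 0.01991
DIC = [CO2*]/α₀ = 3.766×10^-5 / 0.01991 = 1.892 mmol/kg
[CO3²⁻] = α₂·DIC; α₂ = 0.04887, so [CO3²⁻] = 0.04887 × 1.892 = 0.0924 mmol/kg

[CO3²⁻] = 0.0924 mmol/kg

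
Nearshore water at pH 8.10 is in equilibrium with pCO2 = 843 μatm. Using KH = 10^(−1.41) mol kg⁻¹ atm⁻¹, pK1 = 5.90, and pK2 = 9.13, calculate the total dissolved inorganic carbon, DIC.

[CO2*] = KH · pCO2 = 10^(−1.41) × 843×10^-6 = 3.280×10^-5 mol/kg
α₀ = 1/(1 + K1/[H⁺] + K1K2/[H⁺]²) = 1/(1 + 10^+2.20 + 10^+1.17) = 0.005738
DIC = [CO2*]/α₀ = 3.280×10^-5 / 0.005738 = 5.72 mmol/kg

DIC = 5.72 mmol/kg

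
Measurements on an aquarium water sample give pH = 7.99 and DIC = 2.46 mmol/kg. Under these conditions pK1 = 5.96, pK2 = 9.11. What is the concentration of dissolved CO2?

α₀ = 1 / (1 + K1/[H⁺] + K1K2/[H⁺]²) = 1 / (1 + 10^+2.03 + 10^+0.91)
   = 1 / (1 + 107.15 + 8.1283) = 1/116.28 = 0.008600
[CO2*] = α₀ × DIC = 0.008600 × 2.46 = 0.0212 mmol/kg

[CO2*] = 0.0212 mmol/kg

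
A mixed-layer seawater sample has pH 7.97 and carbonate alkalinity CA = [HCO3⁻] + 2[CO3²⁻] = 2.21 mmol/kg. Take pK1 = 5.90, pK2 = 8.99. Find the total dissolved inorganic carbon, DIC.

DIC = 2.05 mmol/kg

CA = [HCO3⁻] + 2[CO3²⁻] = (α₁ + 2α₂)·DIC
At pH 7.97: [H⁺]/K1 = 10^-2.07 = 0.0085114, K2/[H⁺] = 10^-1.02 = 0.095499
α₁ = 1/(1 + 0.0085114 + 0.095499) = 1/1.1040 = 0.9058; α₂ = α₁·K2/[H⁺] = 0.08650
α₁ + 2α₂ = 1.0788
DIC = CA / (α₁ + 2α₂) = 2.21 / 1.0788 = 2.05 mmol/kg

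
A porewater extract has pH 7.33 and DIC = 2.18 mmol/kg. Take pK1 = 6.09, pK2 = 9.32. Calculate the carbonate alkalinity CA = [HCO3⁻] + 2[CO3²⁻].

CA = 2.08 mmol/kg

CA = [HCO3⁻] + 2[CO3²⁻] = (α₁ + 2α₂)·DIC
At pH 7.33: [H⁺]/K1 = 10^-1.24 = 0.057544, K2/[H⁺] = 10^-1.99 = 0.010233
α₁ = 1/(1 + 0.057544 + 0.010233) = 1/1.0678 = 0.9365; α₂ = α₁·K2/[H⁺] = 0.009583
α₁ + 2α₂ = 0.9557
CA = 0.9557 × 2.18 = 2.08 mmol/kg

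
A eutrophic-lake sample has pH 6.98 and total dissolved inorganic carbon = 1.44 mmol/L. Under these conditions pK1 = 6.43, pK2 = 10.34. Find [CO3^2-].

[CO3²⁻] = 0.490 μmol/L

α₂ = 1 / (1 + [H⁺]/K2 + [H⁺]²/(K1K2)) = 1 / (1 + 10^+3.36 + 10^+2.81)
   = 1 / (1 + 2290.9 + 645.65) = 1/2937.5 = 0.0003404
[CO3²⁻] = α₂ × DIC = 0.0003404 × 1.44 = 0.000490 mmol/L = 0.490 μmol/L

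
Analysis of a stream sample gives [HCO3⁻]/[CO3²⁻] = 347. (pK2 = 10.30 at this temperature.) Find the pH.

pH = 7.76

From K2 = [H⁺][CO3²⁻]/[HCO3⁻]:  pH = pK2 − log₁₀([HCO3⁻]/[CO3²⁻])
log₁₀(347) = +2.540
pH = 10.30 − (+2.540) = 7.76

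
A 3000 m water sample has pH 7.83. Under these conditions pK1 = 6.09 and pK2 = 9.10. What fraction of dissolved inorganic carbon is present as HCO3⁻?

α₁ = 1 / (1 + [H⁺]/K1 + K2/[H⁺]) = 1 / (1 + 10^-1.74 + 10^-1.27)
   = 1 / (1 + 0.018197 + 0.053703) = 1/1.0719 = 0.9329

α₁ = 0.933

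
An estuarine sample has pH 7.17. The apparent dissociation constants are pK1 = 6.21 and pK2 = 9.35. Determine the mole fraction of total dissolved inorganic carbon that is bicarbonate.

α₁ = 0.896

α₁ = 1 / (1 + [H⁺]/K1 + K2/[H⁺]) = 1 / (1 + 10^-0.96 + 10^-2.18)
   = 1 / (1 + 0.10965 + 0.0066069) = 1/1.1163 = 0.8959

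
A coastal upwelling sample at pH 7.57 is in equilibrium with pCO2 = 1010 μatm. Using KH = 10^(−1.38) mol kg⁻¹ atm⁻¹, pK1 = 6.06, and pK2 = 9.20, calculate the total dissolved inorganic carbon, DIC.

[CO2*] = KH · pCO2 = 10^(−1.38) × 1010×10^-6 = 4.210×10^-5 mol/kg
α₀ = 1/(1 + K1/[H⁺] + K1K2/[H⁺]²) = 1/(1 + 10^+1.51 + 10^-0.12) = 0.02931
DIC = [CO2*]/α₀ = 4.210×10^-5 / 0.02931 = 1.44 mmol/kg

DIC = 1.44 mmol/kg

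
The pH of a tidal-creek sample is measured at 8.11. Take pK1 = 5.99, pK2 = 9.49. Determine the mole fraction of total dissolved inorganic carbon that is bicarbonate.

α₁ = 1 / (1 + [H⁺]/K1 + K2/[H⁺]) = 1 / (1 + 10^-2.12 + 10^-1.38)
   = 1 / (1 + 0.0075858 + 0.041687) = 1/1.0493 = 0.9530

α₁ = 0.953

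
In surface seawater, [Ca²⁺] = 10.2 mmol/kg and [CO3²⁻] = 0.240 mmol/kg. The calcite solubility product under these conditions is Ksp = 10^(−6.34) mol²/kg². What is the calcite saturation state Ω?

Ksp = 10^(−6.34) = 4.571×10^-7
Ω = [Ca²⁺][CO3²⁻]/Ksp = (10.2×10^-3)(0.240×10^-3) / 4.571×10^-7 = 5.36

Ω = 5.36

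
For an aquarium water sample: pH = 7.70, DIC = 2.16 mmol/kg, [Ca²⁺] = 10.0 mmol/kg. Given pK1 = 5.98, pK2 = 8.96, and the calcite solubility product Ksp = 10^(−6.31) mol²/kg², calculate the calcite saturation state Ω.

α₂ = 1 / (1 + [H⁺]/K2 + [H⁺]²/(K1K2)) = 1 / (1 + 10^+1.26 + 10^-0.46)
   = 1 / (1 + 18.197 + 0.34674) = 1/19.544 = 0.05117
[CO3²⁻] = α₂ × DIC = 0.05117 × 2.16 = 0.1105 mmol/kg
Ksp = 10^(−6.31) = 4.898×10^-7
Ω = [Ca²⁺][CO3²⁻]/Ksp = (10.0×10^-3)(1.105×10^-4) / 4.898×10^-7 = 2.26

Ω = 2.26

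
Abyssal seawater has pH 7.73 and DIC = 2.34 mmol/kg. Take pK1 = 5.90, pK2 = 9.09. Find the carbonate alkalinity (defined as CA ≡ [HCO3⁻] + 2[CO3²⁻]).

CA = 2.40 mmol/kg

CA = [HCO3⁻] + 2[CO3²⁻] = (α₁ + 2α₂)·DIC
At pH 7.73: [H⁺]/K1 = 10^-1.83 = 0.014791, K2/[H⁺] = 10^-1.36 = 0.043652
α₁ = 1/(1 + 0.014791 + 0.043652) = 1/1.0584 = 0.9448; α₂ = α₁·K2/[H⁺] = 0.04124
α₁ + 2α₂ = 1.0273
CA = 1.0273 × 2.34 = 2.40 mmol/kg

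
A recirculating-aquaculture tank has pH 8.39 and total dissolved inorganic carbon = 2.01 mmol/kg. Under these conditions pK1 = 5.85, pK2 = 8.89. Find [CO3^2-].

α₂ = 1 / (1 + [H⁺]/K2 + [H⁺]²/(K1K2)) = 1 / (1 + 10^+0.50 + 10^-2.04)
   = 1 / (1 + 3.1623 + 0.0091201) = 1/4.1714 = 0.2397
[CO3²⁻] = α₂ × DIC = 0.2397 × 2.01 = 0.482 mmol/kg

[CO3²⁻] = 0.482 mmol/kg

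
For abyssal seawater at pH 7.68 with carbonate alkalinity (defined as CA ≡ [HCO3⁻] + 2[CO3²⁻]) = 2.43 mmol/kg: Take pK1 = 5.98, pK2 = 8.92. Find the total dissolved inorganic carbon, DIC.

DIC = 2.35 mmol/kg

CA = [HCO3⁻] + 2[CO3²⁻] = (α₁ + 2α₂)·DIC
At pH 7.68: [H⁺]/K1 = 10^-1.70 = 0.019953, K2/[H⁺] = 10^-1.24 = 0.057544
α₁ = 1/(1 + 0.019953 + 0.057544) = 1/1.0775 = 0.9281; α₂ = α₁·K2/[H⁺] = 0.05341
α₁ + 2α₂ = 1.0349
DIC = CA / (α₁ + 2α₂) = 2.43 / 1.0349 = 2.35 mmol/kg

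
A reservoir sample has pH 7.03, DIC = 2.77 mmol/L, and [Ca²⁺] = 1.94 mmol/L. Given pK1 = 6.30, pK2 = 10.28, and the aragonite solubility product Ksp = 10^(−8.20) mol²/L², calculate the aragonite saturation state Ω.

Ω = 0.404

α₂ = 1 / (1 + [H⁺]/K2 + [H⁺]²/(K1K2)) = 1 / (1 + 10^+3.25 + 10^+2.52)
   = 1 / (1 + 1778.3 + 331.13) = 1/2110.4 = 0.0004738
[CO3²⁻] = α₂ × DIC = 0.0004738 × 2.77 = 0.001313 mmol/L = 1.313 μmol/L
Ksp = 10^(−8.20) = 6.310×10^-9
Ω = [Ca²⁺][CO3²⁻]/Ksp = (1.94×10^-3)(1.313×10^-6) / 6.310×10^-9 = 0.404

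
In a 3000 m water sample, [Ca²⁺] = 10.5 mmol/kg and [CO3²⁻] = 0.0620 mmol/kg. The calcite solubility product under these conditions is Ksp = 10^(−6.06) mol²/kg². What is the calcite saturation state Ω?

Ksp = 10^(−6.06) = 8.710×10^-7
Ω = [Ca²⁺][CO3²⁻]/Ksp = (10.5×10^-3)(0.0620×10^-3) / 8.710×10^-7 = 0.747

Ω = 0.747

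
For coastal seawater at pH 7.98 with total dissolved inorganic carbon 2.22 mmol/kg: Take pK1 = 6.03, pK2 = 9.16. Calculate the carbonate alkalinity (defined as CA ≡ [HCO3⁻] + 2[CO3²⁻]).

CA = 2.33 mmol/kg

CA = [HCO3⁻] + 2[CO3²⁻] = (α₁ + 2α₂)·DIC
At pH 7.98: [H⁺]/K1 = 10^-1.95 = 0.011220, K2/[H⁺] = 10^-1.18 = 0.066069
α₁ = 1/(1 + 0.011220 + 0.066069) = 1/1.0773 = 0.9283; α₂ = α₁·K2/[H⁺] = 0.06133
α₁ + 2α₂ = 1.0509
CA = 1.0509 × 2.22 = 2.33 mmol/kg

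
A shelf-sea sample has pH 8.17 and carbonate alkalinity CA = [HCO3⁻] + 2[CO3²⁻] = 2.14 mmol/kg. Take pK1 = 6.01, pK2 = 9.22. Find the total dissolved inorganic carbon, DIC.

DIC = 1.99 mmol/kg

CA = [HCO3⁻] + 2[CO3²⁻] = (α₁ + 2α₂)·DIC
At pH 8.17: [H⁺]/K1 = 10^-2.16 = 0.0069183, K2/[H⁺] = 10^-1.05 = 0.089125
α₁ = 1/(1 + 0.0069183 + 0.089125) = 1/1.0960 = 0.9124; α₂ = α₁·K2/[H⁺] = 0.08132
α₁ + 2α₂ = 1.0750
DIC = CA / (α₁ + 2α₂) = 2.14 / 1.0750 = 1.99 mmol/kg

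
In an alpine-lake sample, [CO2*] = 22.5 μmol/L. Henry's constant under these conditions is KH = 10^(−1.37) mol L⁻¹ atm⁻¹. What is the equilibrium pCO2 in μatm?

KH = 10^(−1.37) = 4.266×10^-2 mol L⁻¹ atm⁻¹
pCO2 = [CO2*]/KH = 22.5×10^-6 / 4.266×10^-2 = 5.27×10^-4 atm = 527 μatm

pCO2 = 527 μatm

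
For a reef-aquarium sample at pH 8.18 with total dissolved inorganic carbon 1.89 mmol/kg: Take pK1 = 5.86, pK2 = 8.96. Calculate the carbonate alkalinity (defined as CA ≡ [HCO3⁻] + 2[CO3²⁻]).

CA = 2.15 mmol/kg

CA = [HCO3⁻] + 2[CO3²⁻] = (α₁ + 2α₂)·DIC
At pH 8.18: [H⁺]/K1 = 10^-2.32 = 0.0047863, K2/[H⁺] = 10^-0.78 = 0.16596
α₁ = 1/(1 + 0.0047863 + 0.16596) = 1/1.1707 = 0.8542; α₂ = α₁·K2/[H⁺] = 0.1418
α₁ + 2α₂ = 1.1377
CA = 1.1377 × 1.89 = 2.15 mmol/kg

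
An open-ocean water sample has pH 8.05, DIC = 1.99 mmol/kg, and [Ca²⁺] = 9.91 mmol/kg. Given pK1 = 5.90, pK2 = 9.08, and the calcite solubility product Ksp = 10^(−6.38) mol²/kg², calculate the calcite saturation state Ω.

Ω = 4.01

α₂ = 1 / (1 + [H⁺]/K2 + [H⁺]²/(K1K2)) = 1 / (1 + 10^+1.03 + 10^-1.12)
   = 1 / (1 + 10.715 + 0.075858) = 1/11.791 = 0.08481
[CO3²⁻] = α₂ × DIC = 0.08481 × 1.99 = 0.1688 mmol/kg
Ksp = 10^(−6.38) = 4.169×10^-7
Ω = [Ca²⁺][CO3²⁻]/Ksp = (9.91×10^-3)(1.688×10^-4) / 4.169×10^-7 = 4.01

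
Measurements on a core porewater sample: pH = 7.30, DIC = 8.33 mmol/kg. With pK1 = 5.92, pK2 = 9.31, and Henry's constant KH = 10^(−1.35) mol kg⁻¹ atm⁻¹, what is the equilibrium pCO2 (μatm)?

pCO2 = 7390 μatm

α₀ = 1 / (1 + K1/[H⁺] + K1K2/[H⁺]²) = 1 / (1 + 10^+1.38 + 10^-0.63)
   = 1 / (1 + 23.988 + 0.23442) = 1/25.223 = 0.03965
[CO2*] = α₀ × DIC = 0.03965 × 8.33 = 0.3303 mmol/kg
pCO2 = [CO2*]/KH = 3.303×10^-4 / 4.467×10^-2 = 7390 μatm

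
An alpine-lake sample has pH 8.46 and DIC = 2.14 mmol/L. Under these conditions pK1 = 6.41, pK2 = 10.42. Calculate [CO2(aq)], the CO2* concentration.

[CO2*] = 18.7 μmol/L

α₀ = 1 / (1 + K1/[H⁺] + K1K2/[H⁺]²) = 1 / (1 + 10^+2.05 + 10^+0.09)
   = 1 / (1 + 112.20 + 1.2303) = 1/114.43 = 0.008739
[CO2*] = α₀ × DIC = 0.008739 × 2.14 = 0.0187 mmol/L = 18.7 μmol/L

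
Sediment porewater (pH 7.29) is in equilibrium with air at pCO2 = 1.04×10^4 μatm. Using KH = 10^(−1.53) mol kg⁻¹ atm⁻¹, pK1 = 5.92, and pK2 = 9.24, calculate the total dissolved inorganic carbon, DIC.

[CO2*] = KH · pCO2 = 10^(−1.53) × 1.04×10^4×10^-6 = 3.069×10^-4 mol/kg
α₀ = 1/(1 + K1/[H⁺] + K1K2/[H⁺]²) = 1/(1 + 10^+1.37 + 10^-0.58) = 0.04048
DIC = [CO2*]/α₀ = 3.069×10^-4 / 0.04048 = 7.58 mmol/kg

DIC = 7.58 mmol/kg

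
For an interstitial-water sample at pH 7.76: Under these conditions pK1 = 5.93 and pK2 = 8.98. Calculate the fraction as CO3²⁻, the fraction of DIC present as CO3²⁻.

α₂ = 1 / (1 + [H⁺]/K2 + [H⁺]²/(K1K2)) = 1 / (1 + 10^+1.22 + 10^-0.61)
   = 1 / (1 + 16.596 + 0.24547) = 1/17.841 = 0.05605

α₂ = 0.0560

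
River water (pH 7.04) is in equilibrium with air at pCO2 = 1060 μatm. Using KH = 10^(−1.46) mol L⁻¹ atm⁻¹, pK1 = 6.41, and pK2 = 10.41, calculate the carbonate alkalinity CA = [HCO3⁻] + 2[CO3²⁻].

[CO2*] = KH · pCO2 = 10^(−1.46) × 1060×10^-6 = 3.675×10^-5 mol/L
α₀ = 1/(1 + K1/[H⁺] + K1K2/[H⁺]²) = 1/(1 + 10^+0.63 + 10^-2.74) = 0.1898
DIC = [CO2*]/α₀ = 3.675×10^-5 / 0.1898 = 0.1936 mmol/L
CA = (α₁ + 2α₂)·DIC = (0.8098 + 2×0.0003455) × 0.1936 = 0.157 mmol/L

CA = 0.157 mmol/L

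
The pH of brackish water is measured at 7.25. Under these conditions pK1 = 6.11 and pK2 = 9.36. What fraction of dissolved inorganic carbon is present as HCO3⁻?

α₁ = 0.926

α₁ = 1 / (1 + [H⁺]/K1 + K2/[H⁺]) = 1 / (1 + 10^-1.14 + 10^-2.11)
   = 1 / (1 + 0.072444 + 0.0077625) = 1/1.0802 = 0.9257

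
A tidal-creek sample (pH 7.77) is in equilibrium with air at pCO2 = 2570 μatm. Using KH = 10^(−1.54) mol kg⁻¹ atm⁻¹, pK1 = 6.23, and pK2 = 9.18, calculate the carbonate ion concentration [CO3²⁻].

[CO2*] = KH · pCO2 = 10^(−1.54) × 2570×10^-6 = 7.412×10^-5 mol/kg
α₀ = 1/(1 + K1/[H⁺] + K1K2/[H⁺]²) = 1/(1 + 10^+1.54 + 10^+0.13) = 0.02701
DIC = [CO2*]/α₀ = 7.412×10^-5 / 0.02701 = 2.744 mmol/kg
[CO3²⁻] = α₂·DIC; α₂ = 0.03644, so [CO3²⁻] = 0.03644 × 2.744 = 0.100 mmol/kg

[CO3²⁻] = 0.100 mmol/kg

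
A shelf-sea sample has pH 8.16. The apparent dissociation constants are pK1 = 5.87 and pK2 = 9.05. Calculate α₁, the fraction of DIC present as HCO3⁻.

α₁ = 0.882

α₁ = 1 / (1 + [H⁺]/K1 + K2/[H⁺]) = 1 / (1 + 10^-2.29 + 10^-0.89)
   = 1 / (1 + 0.0051286 + 0.12882) = 1/1.1340 = 0.8819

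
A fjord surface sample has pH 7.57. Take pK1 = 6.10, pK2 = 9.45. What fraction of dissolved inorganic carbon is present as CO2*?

α₀ = 1 / (1 + K1/[H⁺] + K1K2/[H⁺]²) = 1 / (1 + 10^+1.47 + 10^-0.41)
   = 1 / (1 + 29.512 + 0.38905) = 1/30.901 = 0.03236

α₀ = 0.0324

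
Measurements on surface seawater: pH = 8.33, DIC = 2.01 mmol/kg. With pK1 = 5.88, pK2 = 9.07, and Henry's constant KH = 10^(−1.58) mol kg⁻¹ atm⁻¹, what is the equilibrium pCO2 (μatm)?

pCO2 = 229 μatm

α₀ = 1 / (1 + K1/[H⁺] + K1K2/[H⁺]²) = 1 / (1 + 10^+2.45 + 10^+1.71)
   = 1 / (1 + 281.84 + 51.286) = 1/334.12 = 0.002993
[CO2*] = α₀ × DIC = 0.002993 × 2.01 = 0.006016 mmol/kg = 6.016 μmol/kg
pCO2 = [CO2*]/KH = 6.016×10^-6 / 2.630×10^-2 = 229 μatm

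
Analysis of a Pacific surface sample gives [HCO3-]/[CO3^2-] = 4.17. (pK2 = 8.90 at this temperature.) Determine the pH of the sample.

From K2 = [H⁺][CO3^2-]/[HCO3-]:  pH = pK2 − log₁₀([HCO3-]/[CO3^2-])
log₁₀(4.17) = +0.620
pH = 8.90 − (+0.620) = 8.28

pH = 8.28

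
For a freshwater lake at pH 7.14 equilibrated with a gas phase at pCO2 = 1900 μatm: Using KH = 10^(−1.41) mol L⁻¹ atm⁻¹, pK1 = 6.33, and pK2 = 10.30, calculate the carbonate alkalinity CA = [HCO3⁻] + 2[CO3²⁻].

CA = 0.478 mmol/L

[CO2*] = KH · pCO2 = 10^(−1.41) × 1900×10^-6 = 7.392×10^-5 mol/L
α₀ = 1/(1 + K1/[H⁺] + K1K2/[H⁺]²) = 1/(1 + 10^+0.81 + 10^-2.35) = 0.1340
DIC = [CO2*]/α₀ = 7.392×10^-5 / 0.1340 = 0.5515 mmol/L
CA = (α₁ + 2α₂)·DIC = (0.8654 + 2×0.0005987) × 0.5515 = 0.478 mmol/L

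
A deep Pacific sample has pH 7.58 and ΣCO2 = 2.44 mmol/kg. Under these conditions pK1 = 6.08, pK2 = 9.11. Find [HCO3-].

[HCO3⁻] = 2.30 mmol/kg

α₁ = 1 / (1 + [H⁺]/K1 + K2/[H⁺]) = 1 / (1 + 10^-1.50 + 10^-1.53)
   = 1 / (1 + 0.031623 + 0.029512) = 1/1.0611 = 0.9424
[HCO3⁻] = α₁ × DIC = 0.9424 × 2.44 = 2.30 mmol/kg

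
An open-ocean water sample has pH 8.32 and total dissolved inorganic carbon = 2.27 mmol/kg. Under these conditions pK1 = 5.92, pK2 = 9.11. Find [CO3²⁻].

[CO3²⁻] = 0.316 mmol/kg

α₂ = 1 / (1 + [H⁺]/K2 + [H⁺]²/(K1K2)) = 1 / (1 + 10^+0.79 + 10^-1.61)
   = 1 / (1 + 6.1660 + 0.024547) = 1/7.1905 = 0.1391
[CO3²⁻] = α₂ × DIC = 0.1391 × 2.27 = 0.316 mmol/kg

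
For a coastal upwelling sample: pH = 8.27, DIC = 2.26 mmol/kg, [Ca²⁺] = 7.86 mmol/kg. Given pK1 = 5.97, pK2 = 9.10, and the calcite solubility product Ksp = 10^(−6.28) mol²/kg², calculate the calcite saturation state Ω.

Ω = 4.34

α₂ = 1 / (1 + [H⁺]/K2 + [H⁺]²/(K1K2)) = 1 / (1 + 10^+0.83 + 10^-1.47)
   = 1 / (1 + 6.7608 + 0.033884) = 1/7.7947 = 0.1283
[CO3²⁻] = α₂ × DIC = 0.1283 × 2.26 = 0.2899 mmol/kg
Ksp = 10^(−6.28) = 5.248×10^-7
Ω = [Ca²⁺][CO3²⁻]/Ksp = (7.86×10^-3)(2.899×10^-4) / 5.248×10^-7 = 4.34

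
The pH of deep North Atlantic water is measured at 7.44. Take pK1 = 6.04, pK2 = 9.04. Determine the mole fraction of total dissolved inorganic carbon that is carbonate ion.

α₂ = 0.0236

α₂ = 1 / (1 + [H⁺]/K2 + [H⁺]²/(K1K2)) = 1 / (1 + 10^+1.60 + 10^+0.20)
   = 1 / (1 + 39.811 + 1.5849) = 1/42.396 = 0.02359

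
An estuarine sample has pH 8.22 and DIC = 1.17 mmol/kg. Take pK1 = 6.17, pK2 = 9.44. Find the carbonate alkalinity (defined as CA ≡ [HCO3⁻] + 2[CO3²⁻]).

CA = 1.23 mmol/kg

CA = [HCO3⁻] + 2[CO3²⁻] = (α₁ + 2α₂)·DIC
At pH 8.22: [H⁺]/K1 = 10^-2.05 = 0.0089125, K2/[H⁺] = 10^-1.22 = 0.060256
α₁ = 1/(1 + 0.0089125 + 0.060256) = 1/1.0692 = 0.9353; α₂ = α₁·K2/[H⁺] = 0.05636
α₁ + 2α₂ = 1.0480
CA = 1.0480 × 1.17 = 1.23 mmol/kg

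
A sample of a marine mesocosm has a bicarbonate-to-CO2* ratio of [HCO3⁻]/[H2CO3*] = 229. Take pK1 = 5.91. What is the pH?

From K1 = [H⁺][HCO3⁻]/[H2CO3*]:  pH = pK1 + log₁₀([HCO3⁻]/[H2CO3*])
log₁₀(229) = +2.360
pH = 5.91 + (+2.360) = 8.27

pH = 8.27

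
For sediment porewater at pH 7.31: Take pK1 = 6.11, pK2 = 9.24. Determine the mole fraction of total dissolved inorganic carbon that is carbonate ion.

α₂ = 0.0109

α₂ = 1 / (1 + [H⁺]/K2 + [H⁺]²/(K1K2)) = 1 / (1 + 10^+1.93 + 10^+0.73)
   = 1 / (1 + 85.114 + 5.3703) = 1/91.484 = 0.01093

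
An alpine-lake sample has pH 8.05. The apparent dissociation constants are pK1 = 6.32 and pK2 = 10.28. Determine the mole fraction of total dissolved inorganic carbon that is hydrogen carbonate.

α₁ = 0.976

α₁ = 1 / (1 + [H⁺]/K1 + K2/[H⁺]) = 1 / (1 + 10^-1.73 + 10^-2.23)
   = 1 / (1 + 0.018621 + 0.0058884) = 1/1.0245 = 0.9761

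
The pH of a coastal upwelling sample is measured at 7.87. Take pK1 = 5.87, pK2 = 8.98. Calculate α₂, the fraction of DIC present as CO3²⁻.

α₂ = 0.0714

α₂ = 1 / (1 + [H⁺]/K2 + [H⁺]²/(K1K2)) = 1 / (1 + 10^+1.11 + 10^-0.89)
   = 1 / (1 + 12.882 + 0.12882) = 1/14.011 = 0.07137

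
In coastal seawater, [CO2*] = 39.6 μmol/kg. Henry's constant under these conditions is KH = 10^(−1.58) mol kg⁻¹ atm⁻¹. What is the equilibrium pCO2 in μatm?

pCO2 = 1510 μatm

KH = 10^(−1.58) = 2.630×10^-2 mol kg⁻¹ atm⁻¹
pCO2 = [CO2*]/KH = 39.6×10^-6 / 2.630×10^-2 = 1.51×10^-3 atm = 1510 μatm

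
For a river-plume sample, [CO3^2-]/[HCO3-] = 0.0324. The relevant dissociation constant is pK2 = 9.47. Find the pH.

pH = 7.98

From K2 = [H⁺][CO3^2-]/[HCO3-]:  pH = pK2 + log₁₀([CO3^2-]/[HCO3-])
log₁₀(0.0324) = -1.489
pH = 9.47 + (-1.489) = 7.98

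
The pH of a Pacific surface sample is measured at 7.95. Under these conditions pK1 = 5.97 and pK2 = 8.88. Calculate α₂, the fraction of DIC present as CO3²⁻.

α₂ = 0.104

α₂ = 1 / (1 + [H⁺]/K2 + [H⁺]²/(K1K2)) = 1 / (1 + 10^+0.93 + 10^-1.05)
   = 1 / (1 + 8.5114 + 0.089125) = 1/9.6005 = 0.1042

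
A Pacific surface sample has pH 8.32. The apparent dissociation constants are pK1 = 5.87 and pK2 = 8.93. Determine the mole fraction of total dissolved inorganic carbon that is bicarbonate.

α₁ = 0.801

α₁ = 1 / (1 + [H⁺]/K1 + K2/[H⁺]) = 1 / (1 + 10^-2.45 + 10^-0.61)
   = 1 / (1 + 0.0035481 + 0.24547) = 1/1.2490 = 0.8006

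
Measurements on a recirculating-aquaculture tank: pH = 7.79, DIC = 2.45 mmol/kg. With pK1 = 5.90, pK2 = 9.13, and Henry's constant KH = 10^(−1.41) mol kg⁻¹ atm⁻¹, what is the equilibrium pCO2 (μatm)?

α₀ = 1 / (1 + K1/[H⁺] + K1K2/[H⁺]²) = 1 / (1 + 10^+1.89 + 10^+0.55)
   = 1 / (1 + 77.625 + 3.5481) = 1/82.173 = 0.01217
[CO2*] = α₀ × DIC = 0.01217 × 2.45 = 0.02982 mmol/kg
pCO2 = [CO2*]/KH = 2.982×10^-5 / 3.890×10^-2 = 766 μatm

pCO2 = 766 μatm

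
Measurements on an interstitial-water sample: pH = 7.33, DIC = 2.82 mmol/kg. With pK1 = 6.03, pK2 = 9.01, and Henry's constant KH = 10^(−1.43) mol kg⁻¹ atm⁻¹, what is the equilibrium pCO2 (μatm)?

pCO2 = 3550 μatm

α₀ = 1 / (1 + K1/[H⁺] + K1K2/[H⁺]²) = 1 / (1 + 10^+1.30 + 10^-0.38)
   = 1 / (1 + 19.953 + 0.41687) = 1/21.369 = 0.04680
[CO2*] = α₀ × DIC = 0.04680 × 2.82 = 0.1320 mmol/kg
pCO2 = [CO2*]/KH = 1.320×10^-4 / 3.715×10^-2 = 3550 μatm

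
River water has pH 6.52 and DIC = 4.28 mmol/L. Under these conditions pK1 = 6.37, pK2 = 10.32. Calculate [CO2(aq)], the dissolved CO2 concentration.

[CO2*] = 1.77 mmol/L

α₀ = 1 / (1 + K1/[H⁺] + K1K2/[H⁺]²) = 1 / (1 + 10^+0.15 + 10^-3.65)
   = 1 / (1 + 1.4125 + 0.00022387) = 1/2.4128 = 0.4145
[CO2*] = α₀ × DIC = 0.4145 × 4.28 = 1.77 mmol/L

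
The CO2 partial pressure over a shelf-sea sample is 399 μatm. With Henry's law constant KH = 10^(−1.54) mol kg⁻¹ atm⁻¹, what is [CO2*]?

[CO2*] = 11.5 μmol/kg

KH = 10^(−1.54) = 2.884×10^-2 mol kg⁻¹ atm⁻¹
[CO2*] = KH · pCO2 = 2.884×10^-2 × 399×10^-6 atm = 1.15×10^-5 mol/kg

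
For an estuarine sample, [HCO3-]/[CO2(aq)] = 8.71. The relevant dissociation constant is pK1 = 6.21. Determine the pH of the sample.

pH = 7.15

From K1 = [H⁺][HCO3-]/[CO2(aq)]:  pH = pK1 + log₁₀([HCO3-]/[CO2(aq)])
log₁₀(8.71) = +0.940
pH = 6.21 + (+0.940) = 7.15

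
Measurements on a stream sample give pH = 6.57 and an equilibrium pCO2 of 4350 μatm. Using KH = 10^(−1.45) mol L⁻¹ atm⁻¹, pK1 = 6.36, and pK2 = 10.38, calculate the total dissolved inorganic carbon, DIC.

[CO2*] = KH · pCO2 = 10^(−1.45) × 4350×10^-6 = 1.543×10^-4 mol/L
α₀ = 1/(1 + K1/[H⁺] + K1K2/[H⁺]²) = 1/(1 + 10^+0.21 + 10^-3.60) = 0.3814
DIC = [CO2*]/α₀ = 1.543×10^-4 / 0.3814 = 0.405 mmol/L

DIC = 0.405 mmol/L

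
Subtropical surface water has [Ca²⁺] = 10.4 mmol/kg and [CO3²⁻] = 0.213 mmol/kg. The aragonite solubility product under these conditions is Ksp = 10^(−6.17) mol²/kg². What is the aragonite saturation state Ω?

Ksp = 10^(−6.17) = 6.761×10^-7
Ω = [Ca²⁺][CO3²⁻]/Ksp = (10.4×10^-3)(0.213×10^-3) / 6.761×10^-7 = 3.28

Ω = 3.28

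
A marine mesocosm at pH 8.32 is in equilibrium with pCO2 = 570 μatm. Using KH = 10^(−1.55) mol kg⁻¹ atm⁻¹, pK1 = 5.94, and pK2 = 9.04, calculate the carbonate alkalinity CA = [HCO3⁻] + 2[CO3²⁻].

[CO2*] = KH · pCO2 = 10^(−1.55) × 570×10^-6 = 1.606×10^-5 mol/kg
α₀ = 1/(1 + K1/[H⁺] + K1K2/[H⁺]²) = 1/(1 + 10^+2.38 + 10^+1.66) = 0.003489
DIC = [CO2*]/α₀ = 1.606×10^-5 / 0.003489 = 4.604 mmol/kg
CA = (α₁ + 2α₂)·DIC = (0.8370 + 2×0.1595) × 4.604 = 5.32 mmol/kg

CA = 5.32 mmol/kg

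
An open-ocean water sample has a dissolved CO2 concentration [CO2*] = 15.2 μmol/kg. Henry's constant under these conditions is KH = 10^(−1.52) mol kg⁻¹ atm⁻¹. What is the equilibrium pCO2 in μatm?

pCO2 = 503 μatm

KH = 10^(−1.52) = 3.020×10^-2 mol kg⁻¹ atm⁻¹
pCO2 = [CO2*]/KH = 15.2×10^-6 / 3.020×10^-2 = 5.03×10^-4 atm = 503 μatm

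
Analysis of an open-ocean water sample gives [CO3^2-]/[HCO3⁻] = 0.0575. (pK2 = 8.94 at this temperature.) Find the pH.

pH = 7.70

From K2 = [H⁺][CO3^2-]/[HCO3⁻]:  pH = pK2 + log₁₀([CO3^2-]/[HCO3⁻])
log₁₀(0.0575) = -1.240
pH = 8.94 + (-1.240) = 7.70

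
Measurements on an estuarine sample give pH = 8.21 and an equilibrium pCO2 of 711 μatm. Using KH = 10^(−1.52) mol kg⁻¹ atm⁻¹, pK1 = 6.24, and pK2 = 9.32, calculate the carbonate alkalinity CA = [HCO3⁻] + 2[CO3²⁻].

[CO2*] = KH · pCO2 = 10^(−1.52) × 711×10^-6 = 2.147×10^-5 mol/kg
α₀ = 1/(1 + K1/[H⁺] + K1K2/[H⁺]²) = 1/(1 + 10^+1.97 + 10^+0.86) = 0.009845
DIC = [CO2*]/α₀ = 2.147×10^-5 / 0.009845 = 2.181 mmol/kg
CA = (α₁ + 2α₂)·DIC = (0.9188 + 2×0.07132) × 2.181 = 2.31 mmol/kg

CA = 2.31 mmol/kg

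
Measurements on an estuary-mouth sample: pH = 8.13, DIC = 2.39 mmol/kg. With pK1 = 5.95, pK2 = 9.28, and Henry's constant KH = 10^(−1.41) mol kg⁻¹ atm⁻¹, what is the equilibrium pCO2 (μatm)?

α₀ = 1 / (1 + K1/[H⁺] + K1K2/[H⁺]²) = 1 / (1 + 10^+2.18 + 10^+1.03)
   = 1 / (1 + 151.36 + 10.715) = 1/163.07 = 0.006132
[CO2*] = α₀ × DIC = 0.006132 × 2.39 = 0.01466 mmol/kg = 14.66 μmol/kg
pCO2 = [CO2*]/KH = 1.466×10^-5 / 3.890×10^-2 = 377 μatm

pCO2 = 377 μatm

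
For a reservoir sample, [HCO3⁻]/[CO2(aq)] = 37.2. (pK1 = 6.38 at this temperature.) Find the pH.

pH = 7.95

From K1 = [H⁺][HCO3⁻]/[CO2(aq)]:  pH = pK1 + log₁₀([HCO3⁻]/[CO2(aq)])
log₁₀(37.2) = +1.571
pH = 6.38 + (+1.571) = 7.95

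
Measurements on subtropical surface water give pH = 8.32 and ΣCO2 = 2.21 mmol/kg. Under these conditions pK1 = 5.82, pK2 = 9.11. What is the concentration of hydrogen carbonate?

α₁ = 1 / (1 + [H⁺]/K1 + K2/[H⁺]) = 1 / (1 + 10^-2.50 + 10^-0.79)
   = 1 / (1 + 0.0031623 + 0.16218) = 1/1.1653 = 0.8581
[HCO3⁻] = α₁ × DIC = 0.8581 × 2.21 = 1.90 mmol/kg

[HCO3⁻] = 1.90 mmol/kg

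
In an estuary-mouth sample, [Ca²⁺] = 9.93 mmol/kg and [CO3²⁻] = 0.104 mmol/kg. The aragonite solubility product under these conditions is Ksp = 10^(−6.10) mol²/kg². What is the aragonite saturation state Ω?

Ω = 1.30

Ksp = 10^(−6.10) = 7.943×10^-7
Ω = [Ca²⁺][CO3²⁻]/Ksp = (9.93×10^-3)(0.104×10^-3) / 7.943×10^-7 = 1.30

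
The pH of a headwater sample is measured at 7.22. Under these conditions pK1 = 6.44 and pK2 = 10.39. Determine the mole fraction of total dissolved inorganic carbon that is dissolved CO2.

α₀ = 1 / (1 + K1/[H⁺] + K1K2/[H⁺]²) = 1 / (1 + 10^+0.78 + 10^-2.39)
   = 1 / (1 + 6.0256 + 0.0040738) = 1/7.0297 = 0.1423

α₀ = 0.142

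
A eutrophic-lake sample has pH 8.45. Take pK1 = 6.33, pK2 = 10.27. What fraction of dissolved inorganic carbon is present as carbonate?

α₂ = 1 / (1 + [H⁺]/K2 + [H⁺]²/(K1K2)) = 1 / (1 + 10^+1.82 + 10^-0.30)
   = 1 / (1 + 66.069 + 0.50119) = 1/67.571 = 0.01480

α₂ = 0.0148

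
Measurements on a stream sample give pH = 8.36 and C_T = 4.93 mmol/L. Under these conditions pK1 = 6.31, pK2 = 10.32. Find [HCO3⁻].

[HCO3⁻] = 4.83 mmol/L

α₁ = 1 / (1 + [H⁺]/K1 + K2/[H⁺]) = 1 / (1 + 10^-2.05 + 10^-1.96)
   = 1 / (1 + 0.0089125 + 0.010965) = 1/1.0199 = 0.9805
[HCO3⁻] = α₁ × DIC = 0.9805 × 4.93 = 4.83 mmol/L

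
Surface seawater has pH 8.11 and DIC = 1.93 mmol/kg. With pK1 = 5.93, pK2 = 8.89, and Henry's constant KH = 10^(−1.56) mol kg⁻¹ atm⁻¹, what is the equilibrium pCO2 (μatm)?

α₀ = 1 / (1 + K1/[H⁺] + K1K2/[H⁺]²) = 1 / (1 + 10^+2.18 + 10^+1.40)
   = 1 / (1 + 151.36 + 25.119) = 1/177.47 = 0.005635
[CO2*] = α₀ × DIC = 0.005635 × 1.93 = 0.01087 mmol/kg = 10.87 μmol/kg
pCO2 = [CO2*]/KH = 1.087×10^-5 / 2.754×10^-2 = 395 μatm

pCO2 = 395 μatm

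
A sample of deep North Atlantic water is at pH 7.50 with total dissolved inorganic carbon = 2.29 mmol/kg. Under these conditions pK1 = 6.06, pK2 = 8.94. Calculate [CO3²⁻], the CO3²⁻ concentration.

[CO3²⁻] = 0.0775 mmol/kg

α₂ = 1 / (1 + [H⁺]/K2 + [H⁺]²/(K1K2)) = 1 / (1 + 10^+1.44 + 10^+0.00)
   = 1 / (1 + 27.542 + 1.0000) = 1/29.542 = 0.03385
[CO3²⁻] = α₂ × DIC = 0.03385 × 2.29 = 0.0775 mmol/kg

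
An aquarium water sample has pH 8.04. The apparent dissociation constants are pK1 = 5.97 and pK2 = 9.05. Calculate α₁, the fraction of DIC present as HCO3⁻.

α₁ = 1 / (1 + [H⁺]/K1 + K2/[H⁺]) = 1 / (1 + 10^-2.07 + 10^-1.01)
   = 1 / (1 + 0.0085114 + 0.097724) = 1/1.1062 = 0.9040

α₁ = 0.904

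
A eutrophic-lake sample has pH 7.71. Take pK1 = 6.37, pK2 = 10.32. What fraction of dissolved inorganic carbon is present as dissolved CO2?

α₀ = 1 / (1 + K1/[H⁺] + K1K2/[H⁺]²) = 1 / (1 + 10^+1.34 + 10^-1.27)
   = 1 / (1 + 21.878 + 0.053703) = 1/22.931 = 0.04361

α₀ = 0.0436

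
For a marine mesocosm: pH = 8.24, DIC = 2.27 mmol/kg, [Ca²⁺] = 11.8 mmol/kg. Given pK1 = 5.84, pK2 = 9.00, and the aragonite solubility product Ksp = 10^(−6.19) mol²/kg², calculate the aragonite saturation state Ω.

α₂ = 1 / (1 + [H⁺]/K2 + [H⁺]²/(K1K2)) = 1 / (1 + 10^+0.76 + 10^-1.64)
   = 1 / (1 + 5.7544 + 0.022909) = 1/6.7773 = 0.1476
[CO3²⁻] = α₂ × DIC = 0.1476 × 2.27 = 0.3349 mmol/kg
Ksp = 10^(−6.19) = 6.457×10^-7
Ω = [Ca²⁺][CO3²⁻]/Ksp = (11.8×10^-3)(3.349×10^-4) / 6.457×10^-7 = 6.12

Ω = 6.12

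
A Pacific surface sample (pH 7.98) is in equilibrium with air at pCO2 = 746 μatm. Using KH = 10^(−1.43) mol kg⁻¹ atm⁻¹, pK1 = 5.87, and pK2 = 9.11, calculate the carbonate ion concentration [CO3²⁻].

[CO2*] = KH · pCO2 = 10^(−1.43) × 746×10^-6 = 2.772×10^-5 mol/kg
α₀ = 1/(1 + K1/[H⁺] + K1K2/[H⁺]²) = 1/(1 + 10^+2.11 + 10^+0.98) = 0.007175
DIC = [CO2*]/α₀ = 2.772×10^-5 / 0.007175 = 3.863 mmol/kg
[CO3²⁻] = α₂·DIC; α₂ = 0.06852, so [CO3²⁻] = 0.06852 × 3.863 = 0.265 mmol/kg

[CO3²⁻] = 0.265 mmol/kg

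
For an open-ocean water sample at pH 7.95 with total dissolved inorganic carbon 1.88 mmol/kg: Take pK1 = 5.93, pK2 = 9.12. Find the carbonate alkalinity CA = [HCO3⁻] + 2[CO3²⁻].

CA = [HCO3⁻] + 2[CO3²⁻] = (α₁ + 2α₂)·DIC
At pH 7.95: [H⁺]/K1 = 10^-2.02 = 0.0095499, K2/[H⁺] = 10^-1.17 = 0.067608
α₁ = 1/(1 + 0.0095499 + 0.067608) = 1/1.0772 = 0.9284; α₂ = α₁·K2/[H⁺] = 0.06277
α₁ + 2α₂ = 1.0539
CA = 1.0539 × 1.88 = 1.98 mmol/kg

CA = 1.98 mmol/kg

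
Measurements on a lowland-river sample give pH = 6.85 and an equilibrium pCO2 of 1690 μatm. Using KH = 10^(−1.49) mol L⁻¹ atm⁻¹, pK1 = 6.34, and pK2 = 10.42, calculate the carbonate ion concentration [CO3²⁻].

[CO3²⁻] = 0.0476 μmol/L

[CO2*] = KH · pCO2 = 10^(−1.49) × 1690×10^-6 = 5.469×10^-5 mol/L
α₀ = 1/(1 + K1/[H⁺] + K1K2/[H⁺]²) = 1/(1 + 10^+0.51 + 10^-3.06) = 0.2360
DIC = [CO2*]/α₀ = 5.469×10^-5 / 0.2360 = 0.2317 mmol/L
[CO3²⁻] = α₂·DIC; α₂ = 0.0002056, so [CO3²⁻] = 0.0002056 × 0.2317 = 4.76×10^-5 mmol/L = 0.0476 μmol/L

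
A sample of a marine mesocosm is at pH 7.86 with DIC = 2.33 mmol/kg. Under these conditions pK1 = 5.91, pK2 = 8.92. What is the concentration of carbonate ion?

α₂ = 1 / (1 + [H⁺]/K2 + [H⁺]²/(K1K2)) = 1 / (1 + 10^+1.06 + 10^-0.89)
   = 1 / (1 + 11.482 + 0.12882) = 1/12.610 = 0.07930
[CO3²⁻] = α₂ × DIC = 0.07930 × 2.33 = 0.185 mmol/kg

[CO3²⁻] = 0.185 mmol/kg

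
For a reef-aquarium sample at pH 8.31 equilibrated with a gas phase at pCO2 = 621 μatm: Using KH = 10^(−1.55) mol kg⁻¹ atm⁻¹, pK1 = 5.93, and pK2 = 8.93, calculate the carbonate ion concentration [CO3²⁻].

[CO2*] = KH · pCO2 = 10^(−1.55) × 621×10^-6 = 1.750×10^-5 mol/kg
α₀ = 1/(1 + K1/[H⁺] + K1K2/[H⁺]²) = 1/(1 + 10^+2.38 + 10^+1.76) = 0.003351
DIC = [CO2*]/α₀ = 1.750×10^-5 / 0.003351 = 5.223 mmol/kg
[CO3²⁻] = α₂·DIC; α₂ = 0.1928, so [CO3²⁻] = 0.1928 × 5.223 = 1.01 mmol/kg

[CO3²⁻] = 1.01 mmol/kg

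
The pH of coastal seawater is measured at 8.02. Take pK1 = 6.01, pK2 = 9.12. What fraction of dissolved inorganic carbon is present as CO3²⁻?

α₂ = 0.0729

α₂ = 1 / (1 + [H⁺]/K2 + [H⁺]²/(K1K2)) = 1 / (1 + 10^+1.10 + 10^-0.91)
   = 1 / (1 + 12.589 + 0.12303) = 1/13.712 = 0.07293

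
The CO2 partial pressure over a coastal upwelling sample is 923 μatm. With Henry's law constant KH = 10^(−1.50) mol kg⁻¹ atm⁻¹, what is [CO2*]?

[CO2*] = 29.2 μmol/kg

KH = 10^(−1.50) = 3.162×10^-2 mol kg⁻¹ atm⁻¹
[CO2*] = KH · pCO2 = 3.162×10^-2 × 923×10^-6 atm = 2.92×10^-5 mol/kg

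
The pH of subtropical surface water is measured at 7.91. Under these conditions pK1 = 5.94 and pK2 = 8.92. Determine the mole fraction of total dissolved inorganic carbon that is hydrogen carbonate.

α₁ = 0.902

α₁ = 1 / (1 + [H⁺]/K1 + K2/[H⁺]) = 1 / (1 + 10^-1.97 + 10^-1.01)
   = 1 / (1 + 0.010715 + 0.097724) = 1/1.1084 = 0.9022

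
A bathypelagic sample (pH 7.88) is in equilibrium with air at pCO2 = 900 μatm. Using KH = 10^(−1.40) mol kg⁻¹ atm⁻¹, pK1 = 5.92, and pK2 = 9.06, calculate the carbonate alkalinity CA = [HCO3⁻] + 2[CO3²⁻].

CA = 3.70 mmol/kg

[CO2*] = KH · pCO2 = 10^(−1.40) × 900×10^-6 = 3.583×10^-5 mol/kg
α₀ = 1/(1 + K1/[H⁺] + K1K2/[H⁺]²) = 1/(1 + 10^+1.96 + 10^+0.78) = 0.01018
DIC = [CO2*]/α₀ = 3.583×10^-5 / 0.01018 = 3.519 mmol/kg
CA = (α₁ + 2α₂)·DIC = (0.9285 + 2×0.06134) × 3.519 = 3.70 mmol/kg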